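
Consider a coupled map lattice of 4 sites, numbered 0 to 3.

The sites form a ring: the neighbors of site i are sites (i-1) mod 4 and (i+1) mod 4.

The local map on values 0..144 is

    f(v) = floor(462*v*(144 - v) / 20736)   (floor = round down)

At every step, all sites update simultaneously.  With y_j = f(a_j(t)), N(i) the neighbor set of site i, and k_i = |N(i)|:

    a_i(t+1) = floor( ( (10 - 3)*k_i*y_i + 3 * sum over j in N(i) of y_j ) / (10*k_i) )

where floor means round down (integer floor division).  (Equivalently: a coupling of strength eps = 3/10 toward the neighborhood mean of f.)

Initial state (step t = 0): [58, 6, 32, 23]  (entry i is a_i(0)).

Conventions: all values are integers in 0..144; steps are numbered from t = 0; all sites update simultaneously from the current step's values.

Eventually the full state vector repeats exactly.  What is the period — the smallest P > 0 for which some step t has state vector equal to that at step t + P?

Simulating step by step:
t=0: [58, 6, 32, 23]
t=1: [89, 41, 67, 71]
t=2: [107, 99, 111, 113]
t=3: [88, 94, 83, 79]
t=4: [109, 105, 111, 112]
t=5: [84, 88, 82, 80]
t=6: [111, 110, 112, 113]
t=7: [80, 82, 79, 78]
t=8: [113, 113, 113, 114]
t=9: [77, 78, 77, 76]
t=10: [114, 114, 114, 114]
t=11: [76, 76, 76, 76]
t=12: [115, 115, 115, 115]
t=13: [74, 74, 74, 74]
t=14: [115, 115, 115, 115]

Answer: 2
Key observation: The state at step 12, [115, 115, 115, 115], reappears at step 14 — and no state repeats earlier — so the cycle the system enters has period 2.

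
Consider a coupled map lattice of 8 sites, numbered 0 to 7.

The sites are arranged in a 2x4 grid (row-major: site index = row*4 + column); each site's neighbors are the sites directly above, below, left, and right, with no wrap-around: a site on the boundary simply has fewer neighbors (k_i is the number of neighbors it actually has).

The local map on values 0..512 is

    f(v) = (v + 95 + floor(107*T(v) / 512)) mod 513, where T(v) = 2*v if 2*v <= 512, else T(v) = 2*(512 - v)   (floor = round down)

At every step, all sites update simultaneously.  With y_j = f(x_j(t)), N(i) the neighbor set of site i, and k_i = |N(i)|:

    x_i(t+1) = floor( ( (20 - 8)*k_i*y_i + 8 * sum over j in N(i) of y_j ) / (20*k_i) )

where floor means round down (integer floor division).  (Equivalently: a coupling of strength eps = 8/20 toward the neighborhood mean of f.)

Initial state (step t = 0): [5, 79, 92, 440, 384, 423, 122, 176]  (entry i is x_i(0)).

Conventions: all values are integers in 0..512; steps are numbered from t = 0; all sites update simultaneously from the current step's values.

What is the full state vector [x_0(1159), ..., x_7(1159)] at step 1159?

Answer: [8, 75, 431, 440, 8, 75, 431, 440]
Key observation: The state at step 35, [475, 470, 391, 345, 475, 470, 391, 345], reappears at step 42: the system is in a cycle of period 7 from step 35 on.  Therefore the state at step 1159 equals the state at step 35 + ((1159 - 35) mod 7) = 39, which is [8, 75, 431, 440, 8, 75, 431, 440].

Derivation:
t=0: [5, 79, 92, 440, 384, 423, 122, 176]
t=1: [106, 173, 205, 145, 40, 90, 241, 270]
t=2: [245, 317, 374, 350, 184, 256, 404, 426]
t=3: [434, 417, 145, 318, 393, 392, 87, 134]
t=4: [41, 72, 280, 413, 28, 51, 212, 313]
t=5: [158, 223, 366, 214, 144, 197, 387, 380]
t=6: [333, 340, 116, 244, 318, 321, 65, 94]
t=7: [501, 471, 306, 361, 495, 455, 243, 262]
t=8: [83, 126, 360, 193, 79, 115, 397, 365]
t=9: [223, 227, 92, 223, 218, 222, 52, 83]
t=10: [410, 388, 267, 334, 406, 377, 213, 243]
t=11: [31, 81, 401, 482, 29, 69, 360, 443]
t=12: [151, 173, 56, 62, 147, 161, 39, 48]
t=13: [314, 311, 194, 176, 308, 299, 178, 164]
t=14: [490, 473, 379, 345, 487, 466, 365, 334]
t=15: [78, 64, 88, 409, 77, 61, 82, 405]
t=16: [200, 191, 188, 70, 199, 188, 184, 67]
t=17: [375, 365, 338, 226, 374, 362, 334, 223]
t=18: [12, 74, 426, 432, 11, 73, 424, 430]
t=19: [129, 166, 64, 46, 128, 165, 63, 45]
t=20: [287, 303, 200, 164, 286, 302, 199, 163]
t=21: [477, 469, 385, 337, 477, 468, 384, 336]
t=22: [72, 62, 90, 407, 72, 62, 90, 407]
t=23: [194, 189, 191, 70, 194, 189, 191, 70]
t=24: [368, 363, 341, 228, 368, 363, 341, 228]
t=25: [9, 74, 428, 435, 9, 74, 428, 435]
t=26: [125, 166, 66, 48, 125, 166, 66, 48]
t=27: [283, 303, 203, 168, 283, 303, 203, 168]
t=28: [475, 469, 389, 342, 475, 469, 389, 342]
t=29: [71, 62, 92, 410, 71, 62, 92, 410]
t=30: [192, 189, 193, 72, 192, 189, 193, 72]
t=31: [366, 363, 344, 231, 366, 363, 344, 231]
t=32: [8, 74, 430, 439, 8, 74, 430, 439]
t=33: [124, 166, 67, 50, 124, 166, 67, 50]
t=34: [282, 303, 205, 170, 282, 303, 205, 170]
t=35: [475, 470, 391, 345, 475, 470, 391, 345]
t=36: [71, 63, 93, 411, 71, 63, 93, 411]
t=37: [192, 191, 194, 73, 192, 191, 194, 73]
t=38: [366, 365, 346, 232, 366, 365, 346, 232]
t=39: [8, 75, 431, 440, 8, 75, 431, 440]
t=40: [125, 167, 67, 50, 125, 167, 67, 50]
t=41: [283, 304, 205, 170, 283, 304, 205, 170]
t=42: [475, 470, 391, 345, 475, 470, 391, 345]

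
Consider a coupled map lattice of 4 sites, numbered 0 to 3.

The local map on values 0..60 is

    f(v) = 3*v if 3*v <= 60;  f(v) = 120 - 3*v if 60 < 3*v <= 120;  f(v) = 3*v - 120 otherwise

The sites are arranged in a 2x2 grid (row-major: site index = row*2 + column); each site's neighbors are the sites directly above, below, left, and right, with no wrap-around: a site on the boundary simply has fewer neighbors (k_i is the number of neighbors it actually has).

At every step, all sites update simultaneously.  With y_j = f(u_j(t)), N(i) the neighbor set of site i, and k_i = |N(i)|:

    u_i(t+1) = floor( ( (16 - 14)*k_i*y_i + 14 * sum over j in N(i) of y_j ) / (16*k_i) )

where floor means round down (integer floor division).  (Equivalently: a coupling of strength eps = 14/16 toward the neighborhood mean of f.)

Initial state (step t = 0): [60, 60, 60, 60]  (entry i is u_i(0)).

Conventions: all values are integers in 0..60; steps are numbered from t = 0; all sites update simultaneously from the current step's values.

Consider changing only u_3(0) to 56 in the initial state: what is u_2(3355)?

Simulating step by step:
t=0: [60, 60, 60, 56]
t=1: [60, 54, 54, 58]
t=2: [44, 55, 55, 43]
t=3: [40, 14, 14, 40]
t=4: [36, 5, 5, 36]
t=5: [14, 12, 12, 14]
t=6: [36, 41, 41, 36]
t=7: [4, 10, 10, 4]
t=8: [27, 14, 14, 27]
t=9: [41, 39, 39, 41]
t=10: [3, 3, 3, 3]
t=11: [9, 9, 9, 9]
t=12: [27, 27, 27, 27]
t=13: [39, 39, 39, 39]
t=14: [3, 3, 3, 3]

Answer: u_2(3355) = 9
Key observation: The state at step 10, [3, 3, 3, 3], reappears at step 14: the system is in a cycle of period 4 from step 10 on.  Therefore the state at step 3355 equals the state at step 10 + ((3355 - 10) mod 4) = 11, which is [9, 9, 9, 9].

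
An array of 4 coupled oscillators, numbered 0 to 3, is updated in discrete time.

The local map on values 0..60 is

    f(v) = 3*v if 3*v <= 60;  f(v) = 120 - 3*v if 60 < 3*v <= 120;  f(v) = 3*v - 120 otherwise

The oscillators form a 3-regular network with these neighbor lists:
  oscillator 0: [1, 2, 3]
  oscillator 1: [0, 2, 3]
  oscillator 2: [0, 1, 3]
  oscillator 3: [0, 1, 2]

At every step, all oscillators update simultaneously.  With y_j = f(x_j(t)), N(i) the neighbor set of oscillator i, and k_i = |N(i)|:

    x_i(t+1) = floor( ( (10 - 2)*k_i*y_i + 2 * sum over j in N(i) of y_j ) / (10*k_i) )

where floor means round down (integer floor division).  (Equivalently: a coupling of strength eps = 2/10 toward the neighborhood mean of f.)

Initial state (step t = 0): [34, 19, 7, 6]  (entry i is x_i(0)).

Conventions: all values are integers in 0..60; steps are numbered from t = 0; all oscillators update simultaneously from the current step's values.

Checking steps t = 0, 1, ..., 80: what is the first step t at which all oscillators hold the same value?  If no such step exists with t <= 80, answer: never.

Answer: 11
Key observation: Synchronization is absorbing here: once all oscillators are equal they stay equal, and step 11 is the first all-equal step.

Derivation:
t=0: [34, 19, 7, 6]  (not all equal)
t=1: [20, 49, 23, 20]  (not all equal)
t=2: [57, 33, 50, 57]  (not all equal)
t=3: [47, 25, 32, 47]  (not all equal)
t=4: [22, 40, 25, 22]  (not all equal)
t=5: [49, 10, 43, 49]  (not all equal)
t=6: [26, 28, 12, 26]  (not all equal)
t=7: [41, 36, 36, 41]  (not all equal)
t=8: [4, 10, 10, 4]  (not all equal)
t=9: [14, 27, 27, 14]  (not all equal)
t=10: [41, 39, 39, 41]  (not all equal)
t=11: [3, 3, 3, 3]  (all equal)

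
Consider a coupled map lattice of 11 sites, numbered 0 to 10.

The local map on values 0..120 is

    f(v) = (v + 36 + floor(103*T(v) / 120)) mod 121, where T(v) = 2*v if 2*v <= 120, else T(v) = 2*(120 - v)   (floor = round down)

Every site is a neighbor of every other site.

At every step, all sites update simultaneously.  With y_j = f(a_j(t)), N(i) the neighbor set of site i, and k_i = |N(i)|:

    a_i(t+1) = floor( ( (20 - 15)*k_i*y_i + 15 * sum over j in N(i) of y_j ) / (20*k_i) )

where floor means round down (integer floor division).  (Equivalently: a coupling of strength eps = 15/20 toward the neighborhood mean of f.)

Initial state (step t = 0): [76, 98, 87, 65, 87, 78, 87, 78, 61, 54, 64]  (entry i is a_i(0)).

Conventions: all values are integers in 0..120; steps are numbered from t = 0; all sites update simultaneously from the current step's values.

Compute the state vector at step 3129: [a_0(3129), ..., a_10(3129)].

Simulating step by step:
t=0: [76, 98, 87, 65, 87, 78, 87, 78, 61, 54, 64]
t=1: [64, 61, 63, 65, 63, 64, 63, 64, 66, 63, 66]
t=2: [74, 75, 74, 74, 74, 74, 74, 74, 74, 74, 74]
t=3: [67, 67, 67, 67, 67, 67, 67, 67, 67, 67, 67]
t=4: [72, 72, 72, 72, 72, 72, 72, 72, 72, 72, 72]
t=5: [69, 69, 69, 69, 69, 69, 69, 69, 69, 69, 69]
t=6: [71, 71, 71, 71, 71, 71, 71, 71, 71, 71, 71]
t=7: [70, 70, 70, 70, 70, 70, 70, 70, 70, 70, 70]
t=8: [70, 70, 70, 70, 70, 70, 70, 70, 70, 70, 70]

Answer: [70, 70, 70, 70, 70, 70, 70, 70, 70, 70, 70]
Key observation: The state at step 7, [70, 70, 70, 70, 70, 70, 70, 70, 70, 70, 70], reappears at step 8: the system is in a cycle of period 1 from step 7 on.  Therefore the state at step 3129 equals the state at step 7 + ((3129 - 7) mod 1) = 7, which is [70, 70, 70, 70, 70, 70, 70, 70, 70, 70, 70].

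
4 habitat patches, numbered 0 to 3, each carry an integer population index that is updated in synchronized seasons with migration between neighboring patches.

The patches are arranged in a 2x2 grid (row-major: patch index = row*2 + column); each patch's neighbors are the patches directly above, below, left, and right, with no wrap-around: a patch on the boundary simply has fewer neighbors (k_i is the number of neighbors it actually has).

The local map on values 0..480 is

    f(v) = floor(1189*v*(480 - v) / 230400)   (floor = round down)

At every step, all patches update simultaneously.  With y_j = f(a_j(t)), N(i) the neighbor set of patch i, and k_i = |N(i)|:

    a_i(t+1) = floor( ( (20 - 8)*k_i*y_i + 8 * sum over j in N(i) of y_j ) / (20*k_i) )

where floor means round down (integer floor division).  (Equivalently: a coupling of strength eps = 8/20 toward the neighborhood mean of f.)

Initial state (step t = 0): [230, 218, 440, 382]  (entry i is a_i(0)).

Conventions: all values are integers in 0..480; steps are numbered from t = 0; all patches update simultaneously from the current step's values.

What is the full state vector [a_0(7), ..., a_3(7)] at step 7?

Simulating step by step:
t=0: [230, 218, 440, 382]
t=1: [254, 274, 151, 192]
t=2: [287, 290, 269, 280]
t=3: [286, 285, 289, 288]
t=4: [285, 285, 284, 285]
t=5: [286, 286, 286, 286]
t=6: [286, 286, 286, 286]
t=7: [286, 286, 286, 286]

Answer: [286, 286, 286, 286]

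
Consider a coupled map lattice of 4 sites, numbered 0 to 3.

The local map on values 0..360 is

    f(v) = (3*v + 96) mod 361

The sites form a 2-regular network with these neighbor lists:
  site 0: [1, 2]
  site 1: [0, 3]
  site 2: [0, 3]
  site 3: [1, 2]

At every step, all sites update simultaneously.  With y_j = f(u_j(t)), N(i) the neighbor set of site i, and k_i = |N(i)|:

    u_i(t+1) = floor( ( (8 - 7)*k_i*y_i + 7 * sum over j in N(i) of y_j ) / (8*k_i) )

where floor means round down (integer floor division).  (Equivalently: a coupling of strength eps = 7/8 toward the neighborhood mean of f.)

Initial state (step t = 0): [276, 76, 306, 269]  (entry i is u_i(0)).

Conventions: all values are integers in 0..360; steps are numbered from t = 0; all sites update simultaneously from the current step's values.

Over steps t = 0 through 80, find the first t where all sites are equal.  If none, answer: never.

Answer: 34
Key observation: Synchronization is absorbing here: once all sites are equal they stay equal, and step 34 is the first all-equal step.

Derivation:
t=0: [276, 76, 306, 269]  (not all equal)
t=1: [294, 208, 204, 292]  (not all equal)
t=2: [340, 266, 264, 340]  (not all equal)
t=3: [152, 50, 49, 152]  (not all equal)
t=4: [237, 197, 197, 237]  (not all equal)
t=5: [295, 115, 115, 295]  (not all equal)
t=6: [102, 236, 236, 102]  (not all equal)
t=7: [76, 46, 46, 76]  (not all equal)
t=8: [245, 312, 312, 245]  (not all equal)
t=9: [284, 134, 134, 284]  (not all equal)
t=10: [148, 214, 214, 148]  (not all equal)
t=11: [36, 158, 158, 36]  (not all equal)
t=12: [208, 204, 204, 208]  (not all equal)
t=13: [348, 357, 357, 348]  (not all equal)
t=14: [80, 60, 60, 80]  (not all equal)
t=15: [283, 328, 328, 283]  (not all equal)
t=16: [341, 239, 239, 341]  (not all equal)
t=17: [84, 42, 42, 84]  (not all equal)
t=18: [237, 332, 332, 237]  (not all equal)
t=19: [18, 75, 75, 18]  (not all equal)
t=20: [299, 171, 171, 299]  (not all equal)
t=21: [250, 268, 268, 250]  (not all equal)
t=22: [171, 130, 130, 171]  (not all equal)
t=23: [140, 232, 232, 140]  (not all equal)
t=24: [80, 144, 144, 80]  (not all equal)
t=25: [188, 314, 314, 188]  (not all equal)
t=26: [313, 301, 301, 313]  (not all equal)
t=27: [281, 308, 308, 281]  (not all equal)
t=28: [287, 227, 227, 287]  (not all equal)
t=29: [77, 212, 212, 77]  (not all equal)
t=30: [49, 287, 287, 49]  (not all equal)
t=31: [236, 242, 242, 236]  (not all equal)
t=32: [97, 84, 84, 97]  (not all equal)
t=33: [307, 66, 66, 307]  (not all equal)
t=34: [294, 294, 294, 294]  (all equal)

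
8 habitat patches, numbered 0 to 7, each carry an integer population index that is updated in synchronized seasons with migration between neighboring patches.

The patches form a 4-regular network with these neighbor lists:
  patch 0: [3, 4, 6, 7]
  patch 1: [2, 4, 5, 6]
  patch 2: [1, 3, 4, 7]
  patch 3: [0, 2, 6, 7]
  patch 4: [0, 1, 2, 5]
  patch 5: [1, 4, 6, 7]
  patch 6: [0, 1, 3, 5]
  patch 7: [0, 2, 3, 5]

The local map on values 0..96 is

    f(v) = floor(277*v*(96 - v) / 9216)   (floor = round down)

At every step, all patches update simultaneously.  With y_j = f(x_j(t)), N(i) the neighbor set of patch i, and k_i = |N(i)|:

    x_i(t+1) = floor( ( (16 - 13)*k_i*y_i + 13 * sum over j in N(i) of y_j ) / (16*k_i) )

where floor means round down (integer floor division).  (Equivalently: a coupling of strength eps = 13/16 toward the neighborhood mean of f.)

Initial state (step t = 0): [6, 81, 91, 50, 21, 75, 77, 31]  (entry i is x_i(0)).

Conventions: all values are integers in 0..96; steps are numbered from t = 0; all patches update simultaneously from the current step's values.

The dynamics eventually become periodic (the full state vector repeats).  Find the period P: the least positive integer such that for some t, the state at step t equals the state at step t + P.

Simulating step by step:
t=0: [6, 81, 91, 50, 21, 75, 77, 31]
t=1: [47, 37, 45, 39, 31, 46, 42, 40]
t=2: [65, 66, 65, 67, 66, 65, 67, 67]
t=3: [58, 59, 58, 58, 59, 58, 59, 59]
t=4: [65, 65, 65, 65, 65, 65, 65, 65]
t=5: [60, 60, 60, 60, 60, 60, 60, 60]
t=6: [64, 64, 64, 64, 64, 64, 64, 64]
t=7: [61, 61, 61, 61, 61, 61, 61, 61]
t=8: [64, 64, 64, 64, 64, 64, 64, 64]

Answer: 2
Key observation: The state at step 6, [64, 64, 64, 64, 64, 64, 64, 64], reappears at step 8 — and no state repeats earlier — so the cycle the system enters has period 2.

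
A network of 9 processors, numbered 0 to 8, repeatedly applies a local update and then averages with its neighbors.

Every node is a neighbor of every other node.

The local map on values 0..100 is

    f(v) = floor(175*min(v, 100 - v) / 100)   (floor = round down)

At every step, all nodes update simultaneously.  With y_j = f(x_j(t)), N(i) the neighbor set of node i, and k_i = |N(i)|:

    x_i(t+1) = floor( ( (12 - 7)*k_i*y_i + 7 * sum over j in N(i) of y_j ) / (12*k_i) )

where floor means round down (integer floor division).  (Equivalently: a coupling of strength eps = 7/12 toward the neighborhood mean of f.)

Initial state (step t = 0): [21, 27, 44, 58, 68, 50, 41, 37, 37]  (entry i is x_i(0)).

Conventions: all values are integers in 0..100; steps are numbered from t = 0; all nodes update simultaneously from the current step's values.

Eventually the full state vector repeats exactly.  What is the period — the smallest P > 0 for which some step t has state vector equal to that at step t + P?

Simulating step by step:
t=0: [21, 27, 44, 58, 68, 50, 41, 37, 37]
t=1: [54, 58, 68, 67, 61, 71, 66, 63, 63]
t=2: [69, 66, 60, 61, 65, 58, 61, 63, 63]
t=3: [60, 62, 66, 65, 63, 67, 65, 64, 64]
t=4: [65, 63, 61, 62, 63, 60, 62, 62, 62]
t=5: [64, 65, 66, 65, 65, 67, 65, 65, 65]
t=6: [61, 60, 60, 60, 60, 59, 60, 60, 60]
t=7: [69, 69, 69, 69, 69, 70, 69, 69, 69]
t=8: [53, 53, 53, 53, 53, 53, 53, 53, 53]
t=9: [82, 82, 82, 82, 82, 82, 82, 82, 82]
t=10: [31, 31, 31, 31, 31, 31, 31, 31, 31]
t=11: [54, 54, 54, 54, 54, 54, 54, 54, 54]
t=12: [80, 80, 80, 80, 80, 80, 80, 80, 80]
t=13: [35, 35, 35, 35, 35, 35, 35, 35, 35]
t=14: [61, 61, 61, 61, 61, 61, 61, 61, 61]
t=15: [68, 68, 68, 68, 68, 68, 68, 68, 68]
t=16: [56, 56, 56, 56, 56, 56, 56, 56, 56]
t=17: [77, 77, 77, 77, 77, 77, 77, 77, 77]
t=18: [40, 40, 40, 40, 40, 40, 40, 40, 40]
t=19: [70, 70, 70, 70, 70, 70, 70, 70, 70]
t=20: [52, 52, 52, 52, 52, 52, 52, 52, 52]
t=21: [84, 84, 84, 84, 84, 84, 84, 84, 84]
t=22: [28, 28, 28, 28, 28, 28, 28, 28, 28]
t=23: [49, 49, 49, 49, 49, 49, 49, 49, 49]
t=24: [85, 85, 85, 85, 85, 85, 85, 85, 85]
t=25: [26, 26, 26, 26, 26, 26, 26, 26, 26]
t=26: [45, 45, 45, 45, 45, 45, 45, 45, 45]
t=27: [78, 78, 78, 78, 78, 78, 78, 78, 78]
t=28: [38, 38, 38, 38, 38, 38, 38, 38, 38]
t=29: [66, 66, 66, 66, 66, 66, 66, 66, 66]
t=30: [59, 59, 59, 59, 59, 59, 59, 59, 59]
t=31: [71, 71, 71, 71, 71, 71, 71, 71, 71]
t=32: [50, 50, 50, 50, 50, 50, 50, 50, 50]
t=33: [87, 87, 87, 87, 87, 87, 87, 87, 87]
t=34: [22, 22, 22, 22, 22, 22, 22, 22, 22]
t=35: [38, 38, 38, 38, 38, 38, 38, 38, 38]

Answer: 7
Key observation: The state at step 28, [38, 38, 38, 38, 38, 38, 38, 38, 38], reappears at step 35 — and no state repeats earlier — so the cycle the system enters has period 7.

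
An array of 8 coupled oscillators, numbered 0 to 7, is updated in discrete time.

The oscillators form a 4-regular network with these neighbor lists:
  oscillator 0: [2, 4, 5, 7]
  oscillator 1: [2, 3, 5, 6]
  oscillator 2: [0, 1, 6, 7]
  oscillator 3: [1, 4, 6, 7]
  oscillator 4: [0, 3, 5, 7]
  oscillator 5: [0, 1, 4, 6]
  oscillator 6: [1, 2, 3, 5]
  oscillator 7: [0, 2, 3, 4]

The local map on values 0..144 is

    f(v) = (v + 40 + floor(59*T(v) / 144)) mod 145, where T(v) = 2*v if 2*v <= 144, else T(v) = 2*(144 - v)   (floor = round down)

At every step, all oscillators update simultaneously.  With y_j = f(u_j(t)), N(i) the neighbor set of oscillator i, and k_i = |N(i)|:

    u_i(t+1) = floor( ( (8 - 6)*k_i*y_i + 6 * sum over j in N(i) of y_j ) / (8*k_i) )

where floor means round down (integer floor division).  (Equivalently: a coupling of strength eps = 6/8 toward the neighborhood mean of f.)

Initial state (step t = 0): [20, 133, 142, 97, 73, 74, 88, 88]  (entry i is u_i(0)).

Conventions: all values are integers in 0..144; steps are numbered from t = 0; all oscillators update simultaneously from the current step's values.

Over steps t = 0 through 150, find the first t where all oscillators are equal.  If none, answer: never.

Simulating step by step:
t=0: [20, 133, 142, 97, 73, 74, 88, 88]  (not all equal)
t=1: [41, 32, 41, 29, 36, 37, 31, 38]  (not all equal)
t=2: [110, 101, 106, 99, 105, 104, 101, 106]  (not all equal)
t=3: [31, 31, 31, 30, 31, 31, 31, 31]  (not all equal)
t=4: [96, 95, 96, 95, 95, 96, 95, 95]  (not all equal)
t=5: [30, 30, 30, 30, 30, 30, 30, 30]  (all equal)

Answer: 5
Key observation: Synchronization is absorbing here: once all oscillators are equal they stay equal, and step 5 is the first all-equal step.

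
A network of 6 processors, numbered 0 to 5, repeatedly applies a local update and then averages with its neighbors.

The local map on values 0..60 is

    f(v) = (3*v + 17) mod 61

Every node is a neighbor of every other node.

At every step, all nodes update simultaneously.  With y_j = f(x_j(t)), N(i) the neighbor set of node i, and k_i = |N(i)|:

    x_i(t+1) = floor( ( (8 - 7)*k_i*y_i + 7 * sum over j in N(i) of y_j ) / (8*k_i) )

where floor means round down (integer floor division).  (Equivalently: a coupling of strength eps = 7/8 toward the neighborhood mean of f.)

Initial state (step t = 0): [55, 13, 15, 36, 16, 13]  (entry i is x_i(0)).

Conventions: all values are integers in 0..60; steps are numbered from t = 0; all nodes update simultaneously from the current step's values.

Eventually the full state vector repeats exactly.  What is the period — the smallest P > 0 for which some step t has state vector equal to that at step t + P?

Answer: 10
Key observation: The state at step 2, [44, 44, 44, 44, 44, 44], reappears at step 12 — and no state repeats earlier — so the cycle the system enters has period 10.

Derivation:
t=0: [55, 13, 15, 36, 16, 13]
t=1: [28, 28, 31, 31, 31, 28]
t=2: [44, 44, 44, 44, 44, 44]
t=3: [27, 27, 27, 27, 27, 27]
t=4: [37, 37, 37, 37, 37, 37]
t=5: [6, 6, 6, 6, 6, 6]
t=6: [35, 35, 35, 35, 35, 35]
t=7: [0, 0, 0, 0, 0, 0]
t=8: [17, 17, 17, 17, 17, 17]
t=9: [7, 7, 7, 7, 7, 7]
t=10: [38, 38, 38, 38, 38, 38]
t=11: [9, 9, 9, 9, 9, 9]
t=12: [44, 44, 44, 44, 44, 44]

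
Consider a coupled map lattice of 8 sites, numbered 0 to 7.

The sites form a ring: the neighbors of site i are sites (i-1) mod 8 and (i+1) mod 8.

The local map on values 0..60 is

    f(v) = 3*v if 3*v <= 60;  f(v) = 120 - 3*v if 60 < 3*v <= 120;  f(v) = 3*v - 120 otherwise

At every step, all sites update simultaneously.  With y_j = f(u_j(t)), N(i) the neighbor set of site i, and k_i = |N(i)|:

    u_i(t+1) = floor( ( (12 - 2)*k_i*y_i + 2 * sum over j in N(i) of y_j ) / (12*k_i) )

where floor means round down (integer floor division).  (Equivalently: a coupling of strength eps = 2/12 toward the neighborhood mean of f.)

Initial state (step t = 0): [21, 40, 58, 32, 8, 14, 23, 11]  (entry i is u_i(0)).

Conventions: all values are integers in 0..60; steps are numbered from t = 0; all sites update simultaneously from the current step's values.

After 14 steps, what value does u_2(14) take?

Answer: u_2(14) = 3

Derivation:
t=0: [21, 40, 58, 32, 8, 14, 23, 11]
t=1: [50, 9, 47, 26, 25, 41, 48, 36]
t=2: [28, 26, 23, 40, 41, 8, 21, 14]
t=3: [37, 42, 46, 4, 4, 25, 53, 42]
t=4: [8, 7, 16, 12, 14, 41, 36, 9]
t=5: [24, 23, 44, 37, 38, 7, 12, 25]
t=6: [48, 47, 15, 9, 7, 21, 35, 44]
t=7: [22, 23, 41, 28, 24, 50, 18, 13]
t=8: [52, 47, 9, 34, 45, 33, 50, 41]
t=9: [32, 22, 25, 18, 15, 21, 27, 8]
t=10: [26, 50, 46, 52, 46, 54, 39, 25]
t=11: [41, 30, 20, 33, 21, 36, 9, 41]
t=12: [5, 30, 54, 27, 50, 17, 23, 5]
t=13: [16, 29, 40, 38, 32, 49, 48, 18]
t=14: [47, 31, 3, 7, 22, 26, 26, 51]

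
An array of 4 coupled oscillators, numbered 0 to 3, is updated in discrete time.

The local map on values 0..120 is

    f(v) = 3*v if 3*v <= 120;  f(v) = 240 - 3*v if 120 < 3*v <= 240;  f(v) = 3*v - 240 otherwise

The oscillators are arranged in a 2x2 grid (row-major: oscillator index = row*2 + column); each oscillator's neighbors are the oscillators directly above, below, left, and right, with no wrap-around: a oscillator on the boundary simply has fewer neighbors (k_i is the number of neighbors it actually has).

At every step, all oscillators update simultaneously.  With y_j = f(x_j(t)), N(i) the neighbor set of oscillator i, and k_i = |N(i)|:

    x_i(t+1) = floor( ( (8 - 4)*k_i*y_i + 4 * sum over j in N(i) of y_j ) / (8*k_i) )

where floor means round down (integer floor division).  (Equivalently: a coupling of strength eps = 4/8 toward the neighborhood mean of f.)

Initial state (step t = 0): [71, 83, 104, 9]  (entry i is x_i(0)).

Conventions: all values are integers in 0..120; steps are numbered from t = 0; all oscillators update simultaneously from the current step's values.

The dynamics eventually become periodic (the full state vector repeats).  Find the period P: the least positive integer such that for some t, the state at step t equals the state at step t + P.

Simulating step by step:
t=0: [71, 83, 104, 9]
t=1: [33, 18, 49, 33]
t=2: [86, 76, 96, 86]
t=3: [24, 15, 33, 24]
t=4: [72, 58, 85, 72]
t=5: [32, 45, 19, 32]
t=6: [88, 100, 76, 88]
t=7: [30, 42, 18, 30]
t=8: [87, 102, 72, 87]
t=9: [33, 43, 22, 33]
t=10: [93, 105, 82, 93]
t=11: [39, 57, 22, 39]
t=12: [92, 93, 91, 92]
t=13: [36, 37, 34, 36]
t=14: [107, 109, 105, 107]
t=15: [81, 84, 78, 81]
t=16: [6, 7, 4, 6]
t=17: [17, 19, 15, 17]
t=18: [51, 54, 48, 51]
t=19: [87, 82, 91, 87]
t=20: [20, 13, 27, 20]
t=21: [60, 49, 70, 60]
t=22: [60, 76, 45, 60]
t=23: [59, 36, 82, 59]
t=24: [60, 85, 34, 60]
t=25: [59, 37, 81, 59]
t=26: [60, 87, 33, 60]
t=27: [60, 40, 79, 60]
t=28: [60, 90, 31, 60]
t=29: [60, 45, 76, 60]
t=30: [59, 82, 36, 59]
t=31: [60, 34, 85, 60]
t=32: [59, 81, 37, 59]
t=33: [60, 33, 87, 60]
t=34: [60, 79, 40, 60]
t=35: [60, 31, 90, 60]
t=36: [60, 76, 45, 60]

Answer: 14
Key observation: The state at step 22, [60, 76, 45, 60], reappears at step 36 — and no state repeats earlier — so the cycle the system enters has period 14.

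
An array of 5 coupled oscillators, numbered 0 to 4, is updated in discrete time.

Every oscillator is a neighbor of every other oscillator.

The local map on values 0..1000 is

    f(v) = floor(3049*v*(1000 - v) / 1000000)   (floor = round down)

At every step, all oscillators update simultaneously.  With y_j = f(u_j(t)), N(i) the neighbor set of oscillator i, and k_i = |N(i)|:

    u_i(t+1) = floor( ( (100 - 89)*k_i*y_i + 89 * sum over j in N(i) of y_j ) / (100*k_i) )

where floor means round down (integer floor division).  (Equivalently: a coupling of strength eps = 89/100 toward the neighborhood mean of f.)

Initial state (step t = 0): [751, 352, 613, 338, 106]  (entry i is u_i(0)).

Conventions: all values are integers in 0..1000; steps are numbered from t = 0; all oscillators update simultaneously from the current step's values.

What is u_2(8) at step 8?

Answer: u_2(8) = 735

Derivation:
t=0: [751, 352, 613, 338, 106]
t=1: [594, 579, 576, 581, 625]
t=2: [735, 734, 734, 734, 738]
t=3: [593, 593, 593, 593, 593]
t=4: [735, 735, 735, 735, 735]
t=5: [593, 593, 593, 593, 593]
t=6: [735, 735, 735, 735, 735]
t=7: [593, 593, 593, 593, 593]
t=8: [735, 735, 735, 735, 735]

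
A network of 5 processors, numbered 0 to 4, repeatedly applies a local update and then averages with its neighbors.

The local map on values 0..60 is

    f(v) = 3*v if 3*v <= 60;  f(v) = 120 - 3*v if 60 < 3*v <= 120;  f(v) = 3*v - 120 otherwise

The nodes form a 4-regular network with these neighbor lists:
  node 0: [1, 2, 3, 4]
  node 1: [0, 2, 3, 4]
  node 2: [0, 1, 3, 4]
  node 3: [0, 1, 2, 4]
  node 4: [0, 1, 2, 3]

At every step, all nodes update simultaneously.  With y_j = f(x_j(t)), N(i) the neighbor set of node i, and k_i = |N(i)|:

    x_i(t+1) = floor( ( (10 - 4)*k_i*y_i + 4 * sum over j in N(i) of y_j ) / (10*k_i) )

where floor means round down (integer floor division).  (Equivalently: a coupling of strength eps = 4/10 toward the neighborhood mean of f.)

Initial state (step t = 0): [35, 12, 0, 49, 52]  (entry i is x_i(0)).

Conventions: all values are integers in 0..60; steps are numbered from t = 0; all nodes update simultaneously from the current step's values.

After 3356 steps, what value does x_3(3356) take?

Simulating step by step:
t=0: [35, 12, 0, 49, 52]
t=1: [18, 29, 11, 24, 29]
t=2: [47, 36, 36, 44, 36]
t=3: [17, 12, 12, 12, 12]
t=4: [45, 37, 37, 37, 37]
t=5: [12, 9, 9, 9, 9]
t=6: [32, 27, 27, 27, 27]
t=7: [30, 37, 37, 37, 37]
t=8: [21, 11, 11, 11, 11]
t=9: [47, 35, 35, 35, 35]
t=10: [18, 15, 15, 15, 15]
t=11: [50, 45, 45, 45, 45]
t=12: [24, 16, 16, 16, 16]
t=13: [48, 48, 48, 48, 48]
t=14: [24, 24, 24, 24, 24]
t=15: [48, 48, 48, 48, 48]

Answer: x_3(3356) = 24
Key observation: The state at step 13, [48, 48, 48, 48, 48], reappears at step 15: the system is in a cycle of period 2 from step 13 on.  Therefore the state at step 3356 equals the state at step 13 + ((3356 - 13) mod 2) = 14, which is [24, 24, 24, 24, 24].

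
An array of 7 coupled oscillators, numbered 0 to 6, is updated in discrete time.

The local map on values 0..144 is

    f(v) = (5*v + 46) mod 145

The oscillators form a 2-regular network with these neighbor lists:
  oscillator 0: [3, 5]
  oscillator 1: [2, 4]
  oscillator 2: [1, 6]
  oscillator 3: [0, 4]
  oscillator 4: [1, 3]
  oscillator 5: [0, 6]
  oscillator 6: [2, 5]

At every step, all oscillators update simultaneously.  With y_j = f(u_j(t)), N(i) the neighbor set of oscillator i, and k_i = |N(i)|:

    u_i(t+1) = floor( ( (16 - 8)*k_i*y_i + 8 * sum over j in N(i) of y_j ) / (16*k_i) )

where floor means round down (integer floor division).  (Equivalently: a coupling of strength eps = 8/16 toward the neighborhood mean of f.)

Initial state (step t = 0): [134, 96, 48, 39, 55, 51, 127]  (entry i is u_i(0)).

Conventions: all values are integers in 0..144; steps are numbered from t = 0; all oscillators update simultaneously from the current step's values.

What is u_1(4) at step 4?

Simulating step by step:
t=0: [134, 96, 48, 39, 55, 51, 127]
t=1: [94, 88, 118, 89, 62, 64, 88]
t=2: [73, 56, 53, 64, 59, 71, 58]
t=3: [107, 36, 31, 81, 53, 97, 56]
t=4: [28, 59, 57, 13, 34, 57, 56]

Answer: u_1(4) = 59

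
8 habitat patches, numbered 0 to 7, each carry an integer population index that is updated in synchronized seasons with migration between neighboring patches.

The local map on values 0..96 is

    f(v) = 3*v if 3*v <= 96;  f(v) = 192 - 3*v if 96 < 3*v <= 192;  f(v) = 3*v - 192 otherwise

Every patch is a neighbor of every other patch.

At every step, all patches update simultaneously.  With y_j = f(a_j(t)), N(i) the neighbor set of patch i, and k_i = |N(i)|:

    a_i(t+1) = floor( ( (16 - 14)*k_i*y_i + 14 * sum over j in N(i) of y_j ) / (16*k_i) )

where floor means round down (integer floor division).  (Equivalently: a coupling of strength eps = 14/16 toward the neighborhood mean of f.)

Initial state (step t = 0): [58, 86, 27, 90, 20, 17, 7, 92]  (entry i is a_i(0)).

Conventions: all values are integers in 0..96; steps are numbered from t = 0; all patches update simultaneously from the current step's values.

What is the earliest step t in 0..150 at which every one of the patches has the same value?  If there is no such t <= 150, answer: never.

Answer: 1
Key observation: Synchronization is absorbing here: once all patches are equal they stay equal, and step 1 is the first all-equal step.

Derivation:
t=0: [58, 86, 27, 90, 20, 17, 7, 92]  (not all equal)
t=1: [57, 57, 57, 57, 57, 57, 57, 57]  (all equal)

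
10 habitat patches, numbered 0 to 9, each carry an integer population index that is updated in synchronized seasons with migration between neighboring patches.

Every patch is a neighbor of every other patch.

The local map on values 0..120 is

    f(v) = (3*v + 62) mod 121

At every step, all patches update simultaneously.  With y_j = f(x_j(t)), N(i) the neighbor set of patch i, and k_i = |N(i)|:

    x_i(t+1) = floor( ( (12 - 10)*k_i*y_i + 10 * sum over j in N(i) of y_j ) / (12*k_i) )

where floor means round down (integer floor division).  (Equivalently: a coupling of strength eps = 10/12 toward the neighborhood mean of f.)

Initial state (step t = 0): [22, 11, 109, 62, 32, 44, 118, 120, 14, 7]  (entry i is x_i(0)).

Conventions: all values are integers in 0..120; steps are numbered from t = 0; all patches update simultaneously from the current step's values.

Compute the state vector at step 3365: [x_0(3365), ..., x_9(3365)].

Simulating step by step:
t=0: [22, 11, 109, 62, 32, 44, 118, 120, 14, 7]
t=1: [50, 57, 52, 50, 53, 55, 54, 54, 57, 56]
t=2: [101, 103, 102, 101, 102, 102, 102, 102, 103, 102]
t=3: [4, 5, 5, 4, 5, 5, 5, 5, 5, 5]
t=4: [76, 76, 76, 76, 76, 76, 76, 76, 76, 76]
t=5: [48, 48, 48, 48, 48, 48, 48, 48, 48, 48]
t=6: [85, 85, 85, 85, 85, 85, 85, 85, 85, 85]
t=7: [75, 75, 75, 75, 75, 75, 75, 75, 75, 75]
t=8: [45, 45, 45, 45, 45, 45, 45, 45, 45, 45]
t=9: [76, 76, 76, 76, 76, 76, 76, 76, 76, 76]

Answer: [48, 48, 48, 48, 48, 48, 48, 48, 48, 48]
Key observation: The state at step 4, [76, 76, 76, 76, 76, 76, 76, 76, 76, 76], reappears at step 9: the system is in a cycle of period 5 from step 4 on.  Therefore the state at step 3365 equals the state at step 4 + ((3365 - 4) mod 5) = 5, which is [48, 48, 48, 48, 48, 48, 48, 48, 48, 48].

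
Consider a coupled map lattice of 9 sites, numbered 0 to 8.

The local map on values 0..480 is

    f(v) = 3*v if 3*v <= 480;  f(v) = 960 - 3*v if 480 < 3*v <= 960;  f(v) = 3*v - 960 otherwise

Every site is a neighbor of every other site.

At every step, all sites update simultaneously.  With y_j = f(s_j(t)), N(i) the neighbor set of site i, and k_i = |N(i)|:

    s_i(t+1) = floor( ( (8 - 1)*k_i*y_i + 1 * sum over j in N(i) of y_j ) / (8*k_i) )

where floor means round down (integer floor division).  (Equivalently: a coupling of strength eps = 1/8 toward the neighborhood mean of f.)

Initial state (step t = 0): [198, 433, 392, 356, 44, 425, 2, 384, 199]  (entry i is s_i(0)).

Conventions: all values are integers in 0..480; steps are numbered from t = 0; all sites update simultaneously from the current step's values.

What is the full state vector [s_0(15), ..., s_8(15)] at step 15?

Answer: [224, 129, 62, 62, 307, 337, 268, 62, 211]

Derivation:
t=0: [198, 433, 392, 356, 44, 425, 2, 384, 199]
t=1: [346, 323, 217, 124, 145, 302, 36, 196, 343]
t=2: [95, 35, 293, 347, 402, 74, 121, 347, 87]
t=3: [271, 117, 96, 96, 238, 217, 338, 96, 251]
t=4: [160, 335, 281, 281, 245, 299, 80, 281, 211]
t=5: [439, 65, 127, 127, 220, 81, 233, 127, 308]
t=6: [346, 207, 367, 367, 297, 248, 263, 367, 70]
t=7: [90, 314, 144, 144, 82, 209, 170, 144, 204]
t=8: [278, 61, 417, 417, 257, 332, 432, 417, 345]
t=9: [136, 185, 278, 278, 190, 59, 317, 278, 92]
t=10: [382, 379, 140, 140, 367, 184, 39, 140, 269]
t=11: [198, 190, 399, 399, 159, 388, 138, 399, 169]
t=12: [361, 382, 250, 250, 457, 222, 402, 250, 436]
t=13: [140, 194, 215, 215, 388, 287, 246, 215, 334]
t=14: [397, 360, 306, 306, 211, 121, 226, 306, 72]
t=15: [224, 129, 62, 62, 307, 337, 268, 62, 211]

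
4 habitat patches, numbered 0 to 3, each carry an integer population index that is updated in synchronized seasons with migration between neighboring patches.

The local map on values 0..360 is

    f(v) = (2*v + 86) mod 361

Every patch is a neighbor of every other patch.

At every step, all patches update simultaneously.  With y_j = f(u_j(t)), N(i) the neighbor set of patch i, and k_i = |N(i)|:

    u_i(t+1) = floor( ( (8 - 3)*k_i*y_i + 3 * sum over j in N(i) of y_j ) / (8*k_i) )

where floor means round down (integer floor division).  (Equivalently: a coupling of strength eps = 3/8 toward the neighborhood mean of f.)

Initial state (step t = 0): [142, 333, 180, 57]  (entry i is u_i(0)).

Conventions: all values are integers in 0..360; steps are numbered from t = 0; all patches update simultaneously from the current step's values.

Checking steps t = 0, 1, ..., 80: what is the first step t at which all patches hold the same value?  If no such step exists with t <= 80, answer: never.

Simulating step by step:
t=0: [142, 333, 180, 57]  (not all equal)
t=1: [45, 55, 83, 140]  (not all equal)
t=2: [166, 176, 204, 81]  (not all equal)
t=3: [92, 102, 130, 188]  (not all equal)
t=4: [260, 270, 298, 176]  (not all equal)
t=5: [236, 246, 274, 152]  (not all equal)
t=6: [188, 198, 226, 104]  (not all equal)
t=7: [137, 147, 175, 233]  (not all equal)
t=8: [260, 90, 118, 176]  (not all equal)
t=9: [236, 246, 274, 152]  (not all equal)

Answer: never
Key observation: The state at step 5 reappears at step 9 — the system is in a cycle of period 4 from step 5 on.  No step 0..9 is synchronized, and the cycle repeats forever, so no step up to 80 (or ever) has all patches equal.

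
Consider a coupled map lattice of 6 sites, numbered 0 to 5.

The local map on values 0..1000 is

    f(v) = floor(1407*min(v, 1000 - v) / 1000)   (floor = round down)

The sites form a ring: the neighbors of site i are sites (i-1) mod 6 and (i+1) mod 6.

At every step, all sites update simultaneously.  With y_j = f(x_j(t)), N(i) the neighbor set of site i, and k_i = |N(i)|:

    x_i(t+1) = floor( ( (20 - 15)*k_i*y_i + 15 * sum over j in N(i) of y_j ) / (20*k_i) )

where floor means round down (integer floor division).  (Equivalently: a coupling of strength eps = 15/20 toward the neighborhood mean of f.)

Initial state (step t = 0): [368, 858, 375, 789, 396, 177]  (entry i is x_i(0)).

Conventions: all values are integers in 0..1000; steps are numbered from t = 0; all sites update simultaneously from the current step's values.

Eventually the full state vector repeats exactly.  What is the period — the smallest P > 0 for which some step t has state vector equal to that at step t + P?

Answer: 4
Key observation: The state at step 27, [633, 633, 633, 633, 633, 633], reappears at step 31 — and no state repeats earlier — so the cycle the system enters has period 4.

Derivation:
t=0: [368, 858, 375, 789, 396, 177]
t=1: [297, 441, 317, 480, 343, 465]
t=2: [582, 478, 597, 516, 618, 500]
t=3: [662, 601, 648, 584, 652, 597]
t=4: [541, 504, 553, 515, 554, 503]
t=5: [684, 651, 674, 641, 674, 651]
t=6: [479, 461, 488, 469, 488, 461]
t=7: [654, 671, 661, 679, 661, 671]
t=8: [468, 476, 461, 469, 461, 476]
t=9: [666, 657, 660, 650, 660, 657]
t=10: [478, 475, 484, 481, 484, 475]
t=11: [669, 674, 674, 679, 674, 674]
t=12: [459, 460, 455, 456, 455, 460]
t=13: [646, 643, 643, 640, 643, 643]
t=14: [501, 500, 503, 503, 503, 500]
t=15: [702, 701, 700, 699, 700, 701]
t=16: [419, 420, 421, 422, 421, 420]
t=17: [589, 590, 591, 592, 591, 590]
t=18: [576, 576, 575, 574, 575, 576]
t=19: [596, 596, 597, 597, 597, 596]
t=20: [568, 567, 567, 567, 567, 567]
t=21: [608, 608, 609, 609, 609, 608]
t=22: [551, 550, 550, 550, 550, 550]
t=23: [632, 632, 633, 633, 633, 632]
t=24: [517, 516, 516, 516, 516, 516]
t=25: [679, 679, 680, 680, 680, 679]
t=26: [451, 450, 450, 450, 450, 450]
t=27: [633, 633, 633, 633, 633, 633]
t=28: [516, 516, 516, 516, 516, 516]
t=29: [680, 680, 680, 680, 680, 680]
t=30: [450, 450, 450, 450, 450, 450]
t=31: [633, 633, 633, 633, 633, 633]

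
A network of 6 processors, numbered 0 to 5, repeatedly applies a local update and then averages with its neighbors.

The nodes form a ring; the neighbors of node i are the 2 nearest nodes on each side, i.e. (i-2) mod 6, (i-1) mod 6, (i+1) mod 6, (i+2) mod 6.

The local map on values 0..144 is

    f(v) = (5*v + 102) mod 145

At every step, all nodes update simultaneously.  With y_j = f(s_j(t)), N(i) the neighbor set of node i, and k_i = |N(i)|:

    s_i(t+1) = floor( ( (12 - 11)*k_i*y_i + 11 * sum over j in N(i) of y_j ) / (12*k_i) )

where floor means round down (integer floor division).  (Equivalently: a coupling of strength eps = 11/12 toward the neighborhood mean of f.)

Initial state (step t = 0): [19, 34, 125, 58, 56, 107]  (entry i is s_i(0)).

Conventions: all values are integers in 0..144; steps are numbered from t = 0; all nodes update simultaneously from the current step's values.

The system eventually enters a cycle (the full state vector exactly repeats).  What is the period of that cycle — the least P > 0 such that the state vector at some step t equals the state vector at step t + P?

Simulating step by step:
t=0: [19, 34, 125, 58, 56, 107]
t=1: [68, 59, 85, 72, 56, 90]
t=2: [94, 64, 61, 95, 63, 63]
t=3: [126, 130, 133, 127, 130, 133]
t=4: [32, 25, 20, 32, 25, 20]
t=5: [73, 86, 95, 73, 86, 95]
t=6: [112, 87, 70, 112, 87, 70]
t=7: [61, 53, 85, 61, 53, 85]
t=8: [87, 102, 96, 87, 102, 96]
t=9: [24, 50, 61, 24, 50, 61]
t=10: [88, 94, 73, 88, 94, 73]
t=11: [86, 75, 114, 86, 75, 114]
t=12: [69, 90, 71, 69, 90, 71]
t=13: [64, 25, 60, 64, 25, 60]
t=14: [99, 118, 107, 99, 118, 107]
t=15: [78, 43, 63, 78, 43, 63]
t=16: [75, 86, 49, 75, 86, 49]
t=17: [74, 53, 68, 74, 53, 68]
t=18: [41, 26, 52, 41, 26, 52]
t=19: [74, 48, 53, 74, 48, 53]
t=20: [62, 56, 47, 62, 56, 47]
t=21: [73, 85, 102, 73, 85, 102]
t=22: [59, 37, 59, 59, 37, 59]
t=23: [123, 109, 123, 123, 109, 123]
t=24: [104, 131, 104, 104, 131, 104]
t=25: [37, 41, 37, 37, 41, 37]
t=26: [84, 131, 84, 84, 131, 84]
t=27: [61, 82, 61, 61, 82, 61]
t=28: [98, 113, 98, 98, 113, 98]
t=29: [46, 18, 46, 46, 18, 46]
t=30: [44, 42, 44, 44, 42, 44]
t=31: [27, 31, 27, 27, 31, 27]
t=32: [101, 93, 101, 101, 93, 101]
t=33: [75, 35, 75, 75, 35, 75]
t=34: [83, 49, 83, 83, 49, 83]
t=35: [70, 79, 70, 70, 79, 70]
t=36: [37, 20, 37, 37, 20, 37]
t=37: [103, 134, 103, 103, 134, 103]
t=38: [41, 37, 41, 41, 37, 41]
t=39: [74, 27, 74, 74, 27, 74]
t=40: [62, 41, 62, 62, 41, 62]
t=41: [73, 113, 73, 73, 113, 73]
t=42: [57, 36, 57, 57, 36, 57]
t=43: [115, 100, 115, 115, 100, 115]
t=44: [62, 90, 62, 62, 90, 62]
t=45: [119, 121, 119, 119, 121, 119]
t=46: [121, 117, 121, 121, 117, 121]
t=47: [117, 125, 117, 117, 125, 117]
t=48: [58, 98, 58, 58, 98, 58]
t=49: [60, 94, 60, 60, 94, 60]
t=50: [123, 114, 123, 123, 114, 123]
t=51: [116, 133, 116, 116, 133, 116]
t=52: [74, 97, 74, 74, 97, 74]
t=53: [23, 34, 23, 23, 34, 23]
t=54: [97, 76, 97, 97, 76, 97]
t=55: [25, 10, 25, 25, 10, 25]
t=56: [47, 75, 47, 47, 75, 47]
t=57: [44, 46, 44, 44, 46, 44]
t=58: [36, 32, 36, 36, 32, 36]
t=59: [127, 135, 127, 127, 135, 127]
t=60: [30, 15, 30, 30, 15, 30]
t=61: [72, 100, 72, 72, 100, 72]
t=62: [24, 26, 24, 24, 26, 24]
t=63: [81, 77, 81, 81, 77, 81]
t=64: [62, 70, 62, 62, 70, 62]
t=65: [73, 113, 73, 73, 113, 73]

Answer: 24
Key observation: The state at step 41, [73, 113, 73, 73, 113, 73], reappears at step 65 — and no state repeats earlier — so the cycle the system enters has period 24.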